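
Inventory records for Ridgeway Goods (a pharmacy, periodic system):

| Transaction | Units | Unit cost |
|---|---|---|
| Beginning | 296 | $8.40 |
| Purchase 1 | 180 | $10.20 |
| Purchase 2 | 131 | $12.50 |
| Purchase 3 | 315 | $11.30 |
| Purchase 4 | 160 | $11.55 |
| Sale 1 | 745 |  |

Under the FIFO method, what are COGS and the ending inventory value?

Sale 1 (745) [FIFO — oldest first]: 296 @ $8.40 + 180 @ $10.20 + 131 @ $12.50 + 138 @ $11.30 = $7,519.30
Ending inventory: 177 @ $11.30 + 160 @ $11.55 = $3,848.10
Check: goods available $11,367.40 = COGS $7,519.30 + ending $3,848.10

COGS = $7,519.30; ending inventory = $3,848.10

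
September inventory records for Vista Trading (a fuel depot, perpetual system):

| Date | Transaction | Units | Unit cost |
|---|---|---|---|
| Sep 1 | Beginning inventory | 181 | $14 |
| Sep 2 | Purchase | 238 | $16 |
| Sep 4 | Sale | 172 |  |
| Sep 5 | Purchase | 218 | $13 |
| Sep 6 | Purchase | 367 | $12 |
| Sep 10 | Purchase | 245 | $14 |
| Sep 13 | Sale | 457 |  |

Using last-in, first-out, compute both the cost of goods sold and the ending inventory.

COGS = $8,726; ending inventory = $8,284

Sep 4, 172 sold [LIFO — newest first]: 172 @ $16 = $2,752
Sep 13, 457 sold [LIFO — newest first]: 245 @ $14 + 212 @ $12 = $5,974
Total COGS = $2,752 + $5,974 = $8,726
Ending inventory: 181 @ $14 + 66 @ $16 + 218 @ $13 + 155 @ $12 = $8,284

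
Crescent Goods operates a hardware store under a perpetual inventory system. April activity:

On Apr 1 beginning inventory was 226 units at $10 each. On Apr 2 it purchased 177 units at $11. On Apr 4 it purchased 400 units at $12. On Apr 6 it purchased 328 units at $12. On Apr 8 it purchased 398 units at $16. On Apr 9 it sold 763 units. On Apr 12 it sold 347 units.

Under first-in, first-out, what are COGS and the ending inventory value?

Apr 9, 763 sold [FIFO — oldest first]: 226 @ $10 + 177 @ $11 + 360 @ $12 = $8,527
Apr 12, 347 sold [FIFO — oldest first]: 40 @ $12 + 307 @ $12 = $4,164
Total COGS = $8,527 + $4,164 = $12,691
Ending inventory: 21 @ $12 + 398 @ $16 = $6,620
Check: goods available $19,311 = COGS $12,691 + ending $6,620

COGS = $12,691; ending inventory = $6,620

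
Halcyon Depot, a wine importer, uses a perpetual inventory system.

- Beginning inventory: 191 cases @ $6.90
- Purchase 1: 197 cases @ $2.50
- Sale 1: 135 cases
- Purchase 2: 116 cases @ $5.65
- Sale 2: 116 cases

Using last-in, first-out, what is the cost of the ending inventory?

Ending inventory = $1,472.90

Sale 1 (135) [LIFO — newest first]: 135 @ $2.50 = $337.50
Sale 2 (116) [LIFO — newest first]: 116 @ $5.65 = $655.40
Total COGS = $337.50 + $655.40 = $992.90
Ending inventory: 191 @ $6.90 + 62 @ $2.50 = $1,472.90
Check: goods available $2,465.80 = COGS $992.90 + ending $1,472.90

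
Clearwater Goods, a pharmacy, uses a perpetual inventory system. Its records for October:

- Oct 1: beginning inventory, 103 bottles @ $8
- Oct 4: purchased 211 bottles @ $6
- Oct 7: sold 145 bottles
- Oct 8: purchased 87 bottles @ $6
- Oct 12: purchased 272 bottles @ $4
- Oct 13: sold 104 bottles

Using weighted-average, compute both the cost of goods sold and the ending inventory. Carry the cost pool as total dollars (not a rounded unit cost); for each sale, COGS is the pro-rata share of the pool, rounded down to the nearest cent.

After Oct 1: 103 on hand, pool $824.00 (≈ $8.0000 each)
After Oct 4: 314 on hand, pool $2,090.00 (≈ $6.6561 each)
Oct 7, sell 145: 145/314 × $2,090.00 → $965.12
After Oct 8: 256 on hand, pool $1,646.88 (≈ $6.4331 each)
After Oct 12: 528 on hand, pool $2,734.88 (≈ $5.1797 each)
Oct 13, sell 104: 104/528 × $2,734.88 → $538.68
Total COGS = $965.12 + $538.68 = $1,503.80
Ending inventory (cost pool remaining) = $2,196.20
Check: goods available $3,700.00 = COGS $1,503.80 + ending $2,196.20

COGS = $1,503.80; ending inventory = $2,196.20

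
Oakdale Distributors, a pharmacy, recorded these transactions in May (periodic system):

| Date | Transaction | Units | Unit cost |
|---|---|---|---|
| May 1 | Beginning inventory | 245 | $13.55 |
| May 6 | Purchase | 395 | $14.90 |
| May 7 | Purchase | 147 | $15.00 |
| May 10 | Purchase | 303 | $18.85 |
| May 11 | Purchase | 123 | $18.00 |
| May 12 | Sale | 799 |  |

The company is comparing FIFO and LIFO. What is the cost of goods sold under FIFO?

COGS = $11,636.45

FIFO COGS: 245 @ $13.55 + 395 @ $14.90 + 147 @ $15.00 + 12 @ $18.85 = $11,636.45
LIFO COGS: 123 @ $18.00 + 303 @ $18.85 + 147 @ $15.00 + 226 @ $14.90 = $13,497.95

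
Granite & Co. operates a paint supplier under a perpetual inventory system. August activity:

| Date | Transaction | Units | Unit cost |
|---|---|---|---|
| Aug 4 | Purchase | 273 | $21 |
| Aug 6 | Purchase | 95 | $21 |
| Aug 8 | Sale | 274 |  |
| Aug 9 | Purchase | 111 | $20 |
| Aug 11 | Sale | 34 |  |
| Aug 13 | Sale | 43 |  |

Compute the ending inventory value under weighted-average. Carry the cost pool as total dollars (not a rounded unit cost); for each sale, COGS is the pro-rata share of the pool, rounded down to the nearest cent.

Ending inventory = $2,618.70

After Aug 4: 273 on hand, pool $5,733.00 (≈ $21.0000 each)
After Aug 6: 368 on hand, pool $7,728.00 (≈ $21.0000 each)
Aug 8, sell 274: 274/368 × $7,728.00 → $5,754.00
After Aug 9: 205 on hand, pool $4,194.00 (≈ $20.4585 each)
Aug 11, sell 34: 34/205 × $4,194.00 → $695.59
Aug 13, sell 43: 43/171 × $3,498.41 → $879.71
Total COGS = $5,754.00 + $695.59 + $879.71 = $7,329.30
Ending inventory (cost pool remaining) = $2,618.70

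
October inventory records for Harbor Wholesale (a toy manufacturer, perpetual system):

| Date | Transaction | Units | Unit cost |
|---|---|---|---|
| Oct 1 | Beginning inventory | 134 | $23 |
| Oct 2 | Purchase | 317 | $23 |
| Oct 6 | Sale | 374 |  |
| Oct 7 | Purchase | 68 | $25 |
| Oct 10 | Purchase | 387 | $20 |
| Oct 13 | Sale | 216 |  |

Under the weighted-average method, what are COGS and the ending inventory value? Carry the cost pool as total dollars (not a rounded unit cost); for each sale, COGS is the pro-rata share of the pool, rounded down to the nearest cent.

COGS = $13,153.83; ending inventory = $6,659.17

After Oct 1: 134 on hand, pool $3,082.00 (≈ $23.0000 each)
After Oct 2: 451 on hand, pool $10,373.00 (≈ $23.0000 each)
Oct 6, sell 374: 374/451 × $10,373.00 → $8,602.00
After Oct 7: 145 on hand, pool $3,471.00 (≈ $23.9379 each)
After Oct 10: 532 on hand, pool $11,211.00 (≈ $21.0733 each)
Oct 13, sell 216: 216/532 × $11,211.00 → $4,551.83
Total COGS = $8,602.00 + $4,551.83 = $13,153.83
Ending inventory (cost pool remaining) = $6,659.17
Check: goods available $19,813.00 = COGS $13,153.83 + ending $6,659.17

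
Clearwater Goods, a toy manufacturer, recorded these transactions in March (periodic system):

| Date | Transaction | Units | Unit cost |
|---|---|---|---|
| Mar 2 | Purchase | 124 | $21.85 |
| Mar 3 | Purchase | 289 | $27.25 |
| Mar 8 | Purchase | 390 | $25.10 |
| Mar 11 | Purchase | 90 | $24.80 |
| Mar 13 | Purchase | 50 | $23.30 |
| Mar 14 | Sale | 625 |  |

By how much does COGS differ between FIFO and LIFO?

FIFO COGS: 124 @ $21.85 + 289 @ $27.25 + 212 @ $25.10 = $15,905.85
LIFO COGS: 50 @ $23.30 + 90 @ $24.80 + 390 @ $25.10 + 95 @ $27.25 = $15,774.75
Difference = |$15,905.85 − $15,774.75| = $131.10

$131.10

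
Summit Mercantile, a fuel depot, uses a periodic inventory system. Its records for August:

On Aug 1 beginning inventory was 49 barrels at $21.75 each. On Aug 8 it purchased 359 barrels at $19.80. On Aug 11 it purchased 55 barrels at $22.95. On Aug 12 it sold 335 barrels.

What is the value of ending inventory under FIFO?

Aug 12, 335 sold [FIFO — oldest first]: 49 @ $21.75 + 286 @ $19.80 = $6,728.55
Ending inventory: 73 @ $19.80 + 55 @ $22.95 = $2,707.65

Ending inventory = $2,707.65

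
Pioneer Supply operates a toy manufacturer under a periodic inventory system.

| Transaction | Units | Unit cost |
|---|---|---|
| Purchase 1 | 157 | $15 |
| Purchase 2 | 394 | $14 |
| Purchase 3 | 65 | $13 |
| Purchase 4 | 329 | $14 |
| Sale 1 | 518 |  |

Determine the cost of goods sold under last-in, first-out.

Sale 1 (518) [LIFO — newest first]: 329 @ $14 + 65 @ $13 + 124 @ $14 = $7,187
Ending inventory: 157 @ $15 + 270 @ $14 = $6,135

COGS = $7,187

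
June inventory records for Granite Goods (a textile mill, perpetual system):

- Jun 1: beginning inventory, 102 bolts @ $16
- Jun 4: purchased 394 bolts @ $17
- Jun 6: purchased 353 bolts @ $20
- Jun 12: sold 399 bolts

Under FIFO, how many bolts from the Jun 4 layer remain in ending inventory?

97

Jun 12, 399 sold [FIFO — oldest first]: 102 @ $16 + 297 @ $17 = $6,681
Ending inventory: 97 @ $17 + 353 @ $20 = $8,709
Check: goods available $15,390 = COGS $6,681 + ending $8,709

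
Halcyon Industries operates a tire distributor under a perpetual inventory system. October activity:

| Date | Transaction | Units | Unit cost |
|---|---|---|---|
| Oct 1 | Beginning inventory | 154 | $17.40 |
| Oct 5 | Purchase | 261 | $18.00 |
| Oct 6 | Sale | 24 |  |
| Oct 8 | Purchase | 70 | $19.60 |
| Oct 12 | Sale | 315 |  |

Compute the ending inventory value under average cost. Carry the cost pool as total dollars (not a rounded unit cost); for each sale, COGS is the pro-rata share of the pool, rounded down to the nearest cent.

After Oct 1: 154 on hand, pool $2,679.60 (≈ $17.4000 each)
After Oct 5: 415 on hand, pool $7,377.60 (≈ $17.7773 each)
Oct 6, sell 24: 24/415 × $7,377.60 → $426.65
After Oct 8: 461 on hand, pool $8,322.95 (≈ $18.0541 each)
Oct 12, sell 315: 315/461 × $8,322.95 → $5,687.04
Total COGS = $426.65 + $5,687.04 = $6,113.69
Ending inventory (cost pool remaining) = $2,635.91

Ending inventory = $2,635.91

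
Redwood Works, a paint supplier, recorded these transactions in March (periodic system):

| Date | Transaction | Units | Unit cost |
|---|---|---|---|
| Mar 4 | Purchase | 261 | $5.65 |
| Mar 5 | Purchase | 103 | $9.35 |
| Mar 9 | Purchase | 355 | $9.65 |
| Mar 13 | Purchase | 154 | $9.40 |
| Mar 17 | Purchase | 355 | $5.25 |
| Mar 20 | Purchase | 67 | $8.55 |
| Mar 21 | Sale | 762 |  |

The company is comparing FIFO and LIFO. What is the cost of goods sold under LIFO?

FIFO COGS: 261 @ $5.65 + 103 @ $9.35 + 355 @ $9.65 + 43 @ $9.40 = $6,267.65
LIFO COGS: 67 @ $8.55 + 355 @ $5.25 + 154 @ $9.40 + 186 @ $9.65 = $5,679.10

COGS = $5,679.10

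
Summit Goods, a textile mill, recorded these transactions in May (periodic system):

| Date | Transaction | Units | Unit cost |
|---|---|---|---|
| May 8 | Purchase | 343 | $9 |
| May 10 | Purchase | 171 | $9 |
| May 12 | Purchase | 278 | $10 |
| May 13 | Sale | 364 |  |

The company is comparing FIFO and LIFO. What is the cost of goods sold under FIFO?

COGS = $3,276

FIFO COGS: 343 @ $9 + 21 @ $9 = $3,276
LIFO COGS: 278 @ $10 + 86 @ $9 = $3,554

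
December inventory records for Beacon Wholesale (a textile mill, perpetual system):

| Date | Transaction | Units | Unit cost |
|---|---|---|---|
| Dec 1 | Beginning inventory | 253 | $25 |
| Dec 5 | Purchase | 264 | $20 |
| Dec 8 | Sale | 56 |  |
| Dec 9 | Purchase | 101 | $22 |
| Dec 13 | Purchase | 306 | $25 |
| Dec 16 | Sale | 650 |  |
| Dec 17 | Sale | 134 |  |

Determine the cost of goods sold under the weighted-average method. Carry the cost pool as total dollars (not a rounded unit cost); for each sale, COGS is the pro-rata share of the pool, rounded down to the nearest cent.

COGS = $19,520.22

After Dec 1: 253 on hand, pool $6,325.00 (≈ $25.0000 each)
After Dec 5: 517 on hand, pool $11,605.00 (≈ $22.4468 each)
Dec 8, sell 56: 56/517 × $11,605.00 → $1,257.02
After Dec 9: 562 on hand, pool $12,569.98 (≈ $22.3665 each)
After Dec 13: 868 on hand, pool $20,219.98 (≈ $23.2949 each)
Dec 16, sell 650: 650/868 × $20,219.98 → $15,141.69
Dec 17, sell 134: 134/218 × $5,078.29 → $3,121.51
Total COGS = $1,257.02 + $15,141.69 + $3,121.51 = $19,520.22
Ending inventory (cost pool remaining) = $1,956.78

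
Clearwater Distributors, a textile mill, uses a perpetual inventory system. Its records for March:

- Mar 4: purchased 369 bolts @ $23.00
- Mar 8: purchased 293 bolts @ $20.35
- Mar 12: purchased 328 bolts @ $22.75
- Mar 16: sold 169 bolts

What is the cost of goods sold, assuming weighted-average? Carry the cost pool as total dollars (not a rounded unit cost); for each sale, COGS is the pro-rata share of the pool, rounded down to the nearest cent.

COGS = $3,740.45

After Mar 4: 369 on hand, pool $8,487.00 (≈ $23.0000 each)
After Mar 8: 662 on hand, pool $14,449.55 (≈ $21.8271 each)
After Mar 12: 990 on hand, pool $21,911.55 (≈ $22.1329 each)
Mar 16, sell 169: 169/990 × $21,911.55 → $3,740.45
Ending inventory (cost pool remaining) = $18,171.10
Check: goods available $21,911.55 = COGS $3,740.45 + ending $18,171.10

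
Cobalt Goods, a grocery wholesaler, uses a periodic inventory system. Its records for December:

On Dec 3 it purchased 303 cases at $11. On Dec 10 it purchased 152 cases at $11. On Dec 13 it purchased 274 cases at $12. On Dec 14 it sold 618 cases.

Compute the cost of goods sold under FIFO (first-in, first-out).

COGS = $6,961

Dec 14, 618 sold [FIFO — oldest first]: 303 @ $11 + 152 @ $11 + 163 @ $12 = $6,961
Ending inventory: 111 @ $12 = $1,332
Check: goods available $8,293 = COGS $6,961 + ending $1,332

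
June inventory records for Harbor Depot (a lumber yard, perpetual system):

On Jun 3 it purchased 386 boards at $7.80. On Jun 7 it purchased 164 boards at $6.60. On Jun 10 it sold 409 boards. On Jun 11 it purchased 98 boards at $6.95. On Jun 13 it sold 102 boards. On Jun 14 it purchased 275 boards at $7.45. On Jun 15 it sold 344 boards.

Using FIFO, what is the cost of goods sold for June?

COGS = $6,316.45

Jun 10, 409 sold [FIFO — oldest first]: 386 @ $7.80 + 23 @ $6.60 = $3,162.60
Jun 13, 102 sold [FIFO — oldest first]: 102 @ $6.60 = $673.20
Jun 15, 344 sold [FIFO — oldest first]: 39 @ $6.60 + 98 @ $6.95 + 207 @ $7.45 = $2,480.65
Total COGS = $3,162.60 + $673.20 + $2,480.65 = $6,316.45
Ending inventory: 68 @ $7.45 = $506.60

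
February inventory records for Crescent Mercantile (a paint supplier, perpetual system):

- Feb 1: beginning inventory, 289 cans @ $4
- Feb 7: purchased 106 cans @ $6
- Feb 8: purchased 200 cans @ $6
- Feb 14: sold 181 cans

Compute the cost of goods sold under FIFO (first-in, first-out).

COGS = $724

Feb 14, 181 sold [FIFO — oldest first]: 181 @ $4 = $724
Ending inventory: 108 @ $4 + 106 @ $6 + 200 @ $6 = $2,268
Check: goods available $2,992 = COGS $724 + ending $2,268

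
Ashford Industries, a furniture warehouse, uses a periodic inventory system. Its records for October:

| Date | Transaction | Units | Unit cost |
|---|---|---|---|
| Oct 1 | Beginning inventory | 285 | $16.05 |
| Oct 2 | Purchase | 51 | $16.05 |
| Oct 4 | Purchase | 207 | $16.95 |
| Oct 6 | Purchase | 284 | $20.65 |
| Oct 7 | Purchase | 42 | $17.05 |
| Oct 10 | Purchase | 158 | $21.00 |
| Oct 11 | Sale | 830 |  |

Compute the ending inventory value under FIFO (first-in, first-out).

Oct 11, 830 sold [FIFO — oldest first]: 285 @ $16.05 + 51 @ $16.05 + 207 @ $16.95 + 284 @ $20.65 + 3 @ $17.05 = $14,817.20
Ending inventory: 39 @ $17.05 + 158 @ $21.00 = $3,982.95

Ending inventory = $3,982.95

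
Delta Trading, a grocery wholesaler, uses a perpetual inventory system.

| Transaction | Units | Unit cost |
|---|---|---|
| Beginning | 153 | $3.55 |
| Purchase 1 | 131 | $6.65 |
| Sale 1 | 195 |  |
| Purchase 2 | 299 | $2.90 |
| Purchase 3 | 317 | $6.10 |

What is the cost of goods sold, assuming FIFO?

Sale 1 (195) [FIFO — oldest first]: 153 @ $3.55 + 42 @ $6.65 = $822.45
Ending inventory: 89 @ $6.65 + 299 @ $2.90 + 317 @ $6.10 = $3,392.65

COGS = $822.45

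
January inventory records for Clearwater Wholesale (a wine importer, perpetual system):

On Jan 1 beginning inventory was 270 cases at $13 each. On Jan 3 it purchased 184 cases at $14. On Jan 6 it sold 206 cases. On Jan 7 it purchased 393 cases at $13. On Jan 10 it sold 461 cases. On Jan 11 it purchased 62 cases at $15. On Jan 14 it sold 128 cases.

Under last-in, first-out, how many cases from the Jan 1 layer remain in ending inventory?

Jan 6, 206 sold [LIFO — newest first]: 184 @ $14 + 22 @ $13 = $2,862
Jan 10, 461 sold [LIFO — newest first]: 393 @ $13 + 68 @ $13 = $5,993
Jan 14, 128 sold [LIFO — newest first]: 62 @ $15 + 66 @ $13 = $1,788
Total COGS = $2,862 + $5,993 + $1,788 = $10,643
Ending inventory: 114 @ $13 = $1,482
Check: goods available $12,125 = COGS $10,643 + ending $1,482

114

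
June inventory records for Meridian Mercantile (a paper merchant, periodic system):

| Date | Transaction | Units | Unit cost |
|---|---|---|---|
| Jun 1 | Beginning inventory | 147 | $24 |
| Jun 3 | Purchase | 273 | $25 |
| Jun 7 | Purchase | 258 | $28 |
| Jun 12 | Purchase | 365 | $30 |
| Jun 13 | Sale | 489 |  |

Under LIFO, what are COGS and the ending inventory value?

Jun 13, 489 sold [LIFO — newest first]: 365 @ $30 + 124 @ $28 = $14,422
Ending inventory: 147 @ $24 + 273 @ $25 + 134 @ $28 = $14,105
Check: goods available $28,527 = COGS $14,422 + ending $14,105

COGS = $14,422; ending inventory = $14,105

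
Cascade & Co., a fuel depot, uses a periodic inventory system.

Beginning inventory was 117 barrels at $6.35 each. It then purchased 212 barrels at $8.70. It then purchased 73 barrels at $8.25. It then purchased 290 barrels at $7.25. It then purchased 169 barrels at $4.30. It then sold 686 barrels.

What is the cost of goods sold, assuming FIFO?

Sale 1 (686) [FIFO — oldest first]: 117 @ $6.35 + 212 @ $8.70 + 73 @ $8.25 + 284 @ $7.25 = $5,248.60
Ending inventory: 6 @ $7.25 + 169 @ $4.30 = $770.20
Check: goods available $6,018.80 = COGS $5,248.60 + ending $770.20

COGS = $5,248.60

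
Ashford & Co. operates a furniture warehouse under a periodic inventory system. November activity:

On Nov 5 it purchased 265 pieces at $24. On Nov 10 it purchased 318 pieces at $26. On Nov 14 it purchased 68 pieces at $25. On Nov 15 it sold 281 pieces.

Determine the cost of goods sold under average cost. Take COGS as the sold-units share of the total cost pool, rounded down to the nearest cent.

Nov 15, sell 281: 281/651 × $16,328.00 → $7,047.87
Ending inventory (cost pool remaining) = $9,280.13

COGS = $7,047.87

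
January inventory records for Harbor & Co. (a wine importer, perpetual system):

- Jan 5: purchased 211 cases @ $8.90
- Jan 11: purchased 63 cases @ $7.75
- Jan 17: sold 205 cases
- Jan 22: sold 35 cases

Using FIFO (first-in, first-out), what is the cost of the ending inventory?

Jan 17, 205 sold [FIFO — oldest first]: 205 @ $8.90 = $1,824.50
Jan 22, 35 sold [FIFO — oldest first]: 6 @ $8.90 + 29 @ $7.75 = $278.15
Total COGS = $1,824.50 + $278.15 = $2,102.65
Ending inventory: 34 @ $7.75 = $263.50
Check: goods available $2,366.15 = COGS $2,102.65 + ending $263.50

Ending inventory = $263.50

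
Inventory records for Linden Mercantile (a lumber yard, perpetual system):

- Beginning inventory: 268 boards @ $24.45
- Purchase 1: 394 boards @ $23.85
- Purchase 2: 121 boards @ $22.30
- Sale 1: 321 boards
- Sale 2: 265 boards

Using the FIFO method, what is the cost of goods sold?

Sale 1 (321) [FIFO — oldest first]: 268 @ $24.45 + 53 @ $23.85 = $7,816.65
Sale 2 (265) [FIFO — oldest first]: 265 @ $23.85 = $6,320.25
Total COGS = $7,816.65 + $6,320.25 = $14,136.90
Ending inventory: 76 @ $23.85 + 121 @ $22.30 = $4,510.90

COGS = $14,136.90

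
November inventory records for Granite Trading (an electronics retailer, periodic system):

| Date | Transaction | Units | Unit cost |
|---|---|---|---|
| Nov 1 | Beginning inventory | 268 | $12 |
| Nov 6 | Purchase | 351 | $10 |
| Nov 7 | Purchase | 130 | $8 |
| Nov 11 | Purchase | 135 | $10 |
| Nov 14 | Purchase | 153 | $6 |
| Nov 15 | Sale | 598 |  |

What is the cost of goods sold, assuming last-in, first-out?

COGS = $5,108

Nov 15, 598 sold [LIFO — newest first]: 153 @ $6 + 135 @ $10 + 130 @ $8 + 180 @ $10 = $5,108
Ending inventory: 268 @ $12 + 171 @ $10 = $4,926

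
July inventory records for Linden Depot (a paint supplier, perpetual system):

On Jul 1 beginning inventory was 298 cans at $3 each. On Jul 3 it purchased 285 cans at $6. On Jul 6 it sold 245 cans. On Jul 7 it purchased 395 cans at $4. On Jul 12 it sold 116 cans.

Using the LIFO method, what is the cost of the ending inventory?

Ending inventory = $2,250

Jul 6, 245 sold [LIFO — newest first]: 245 @ $6 = $1,470
Jul 12, 116 sold [LIFO — newest first]: 116 @ $4 = $464
Total COGS = $1,470 + $464 = $1,934
Ending inventory: 298 @ $3 + 40 @ $6 + 279 @ $4 = $2,250
Check: goods available $4,184 = COGS $1,934 + ending $2,250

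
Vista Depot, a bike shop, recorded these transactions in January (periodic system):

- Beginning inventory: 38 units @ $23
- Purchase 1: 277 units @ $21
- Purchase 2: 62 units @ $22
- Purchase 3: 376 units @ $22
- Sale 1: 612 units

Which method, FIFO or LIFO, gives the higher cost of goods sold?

FIFO COGS: 38 @ $23 + 277 @ $21 + 62 @ $22 + 235 @ $22 = $13,225
LIFO COGS: 376 @ $22 + 62 @ $22 + 174 @ $21 = $13,290

LIFO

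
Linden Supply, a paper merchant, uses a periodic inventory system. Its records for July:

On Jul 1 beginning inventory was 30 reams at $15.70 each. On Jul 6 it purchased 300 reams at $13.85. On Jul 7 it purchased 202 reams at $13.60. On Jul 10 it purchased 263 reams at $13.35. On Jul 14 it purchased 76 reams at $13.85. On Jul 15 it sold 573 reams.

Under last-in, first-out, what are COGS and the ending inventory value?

COGS = $7,754.05; ending inventory = $4,182.80

Jul 15, 573 sold [LIFO — newest first]: 76 @ $13.85 + 263 @ $13.35 + 202 @ $13.60 + 32 @ $13.85 = $7,754.05
Ending inventory: 30 @ $15.70 + 268 @ $13.85 = $4,182.80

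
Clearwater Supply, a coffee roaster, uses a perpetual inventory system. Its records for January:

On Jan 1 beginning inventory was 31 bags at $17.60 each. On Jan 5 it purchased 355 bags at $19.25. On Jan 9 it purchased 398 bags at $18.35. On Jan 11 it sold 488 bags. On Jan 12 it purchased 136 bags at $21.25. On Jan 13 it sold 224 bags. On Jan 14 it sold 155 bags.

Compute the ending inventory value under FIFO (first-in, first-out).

Ending inventory = $1,126.25

Jan 11, 488 sold [FIFO — oldest first]: 31 @ $17.60 + 355 @ $19.25 + 102 @ $18.35 = $9,251.05
Jan 13, 224 sold [FIFO — oldest first]: 224 @ $18.35 = $4,110.40
Jan 14, 155 sold [FIFO — oldest first]: 72 @ $18.35 + 83 @ $21.25 = $3,084.95
Total COGS = $9,251.05 + $4,110.40 + $3,084.95 = $16,446.40
Ending inventory: 53 @ $21.25 = $1,126.25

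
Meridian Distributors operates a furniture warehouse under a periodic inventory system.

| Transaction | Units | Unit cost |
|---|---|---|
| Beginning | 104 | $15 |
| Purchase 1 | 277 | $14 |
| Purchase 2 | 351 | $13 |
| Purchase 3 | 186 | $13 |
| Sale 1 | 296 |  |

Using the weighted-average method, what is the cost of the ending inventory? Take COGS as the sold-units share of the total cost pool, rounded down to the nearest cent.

Ending inventory = $8,414.62

Sale 1, sell 296: 296/918 × $12,419.00 → $4,004.38
Ending inventory (cost pool remaining) = $8,414.62
Check: goods available $12,419.00 = COGS $4,004.38 + ending $8,414.62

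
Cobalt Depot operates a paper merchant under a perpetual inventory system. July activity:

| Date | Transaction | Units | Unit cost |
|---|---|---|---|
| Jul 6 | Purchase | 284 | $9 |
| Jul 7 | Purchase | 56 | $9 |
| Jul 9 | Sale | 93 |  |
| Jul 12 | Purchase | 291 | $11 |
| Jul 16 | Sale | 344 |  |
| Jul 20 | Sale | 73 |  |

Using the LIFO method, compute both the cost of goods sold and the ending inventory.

COGS = $5,172; ending inventory = $1,089

Jul 9, 93 sold [LIFO — newest first]: 56 @ $9 + 37 @ $9 = $837
Jul 16, 344 sold [LIFO — newest first]: 291 @ $11 + 53 @ $9 = $3,678
Jul 20, 73 sold [LIFO — newest first]: 73 @ $9 = $657
Total COGS = $837 + $3,678 + $657 = $5,172
Ending inventory: 121 @ $9 = $1,089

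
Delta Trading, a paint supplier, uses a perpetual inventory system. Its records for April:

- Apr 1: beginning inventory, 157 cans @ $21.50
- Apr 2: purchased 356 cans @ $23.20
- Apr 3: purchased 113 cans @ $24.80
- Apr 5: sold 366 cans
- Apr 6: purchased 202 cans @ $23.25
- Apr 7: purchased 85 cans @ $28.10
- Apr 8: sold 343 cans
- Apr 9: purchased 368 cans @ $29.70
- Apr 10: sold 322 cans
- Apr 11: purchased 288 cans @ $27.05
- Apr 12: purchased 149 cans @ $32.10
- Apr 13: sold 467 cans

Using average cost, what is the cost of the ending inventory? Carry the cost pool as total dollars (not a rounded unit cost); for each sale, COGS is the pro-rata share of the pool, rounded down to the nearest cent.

After Apr 1: 157 on hand, pool $3,375.50 (≈ $21.5000 each)
After Apr 2: 513 on hand, pool $11,634.70 (≈ $22.6797 each)
After Apr 3: 626 on hand, pool $14,437.10 (≈ $23.0625 each)
Apr 5, sell 366: 366/626 × $14,437.10 → $8,440.86
After Apr 6: 462 on hand, pool $10,692.74 (≈ $23.1445 each)
After Apr 7: 547 on hand, pool $13,081.24 (≈ $23.9145 each)
Apr 8, sell 343: 343/547 × $13,081.24 → $8,202.67
After Apr 9: 572 on hand, pool $15,808.17 (≈ $27.6367 each)
Apr 10, sell 322: 322/572 × $15,808.17 → $8,899.00
After Apr 11: 538 on hand, pool $14,699.57 (≈ $27.3226 each)
After Apr 12: 687 on hand, pool $19,482.47 (≈ $28.3588 each)
Apr 13, sell 467: 467/687 × $19,482.47 → $13,243.54
Total COGS = $8,440.86 + $8,202.67 + $8,899.00 + $13,243.54 = $38,786.07
Ending inventory (cost pool remaining) = $6,238.93
Check: goods available $45,025.00 = COGS $38,786.07 + ending $6,238.93

Ending inventory = $6,238.93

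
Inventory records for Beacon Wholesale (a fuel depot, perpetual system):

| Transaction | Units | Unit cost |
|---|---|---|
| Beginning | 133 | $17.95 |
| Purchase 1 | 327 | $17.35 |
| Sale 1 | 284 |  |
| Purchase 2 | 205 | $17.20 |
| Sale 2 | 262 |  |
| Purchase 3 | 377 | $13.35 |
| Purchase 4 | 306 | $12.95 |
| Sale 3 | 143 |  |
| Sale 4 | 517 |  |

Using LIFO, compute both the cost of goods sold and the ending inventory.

COGS = $18,139.35; ending inventory = $2,443.10

Sale 1 (284) [LIFO — newest first]: 284 @ $17.35 = $4,927.40
Sale 2 (262) [LIFO — newest first]: 205 @ $17.20 + 43 @ $17.35 + 14 @ $17.95 = $4,523.35
Sale 3 (143) [LIFO — newest first]: 143 @ $12.95 = $1,851.85
Sale 4 (517) [LIFO — newest first]: 163 @ $12.95 + 354 @ $13.35 = $6,836.75
Total COGS = $4,927.40 + $4,523.35 + $1,851.85 + $6,836.75 = $18,139.35
Ending inventory: 119 @ $17.95 + 23 @ $13.35 = $2,443.10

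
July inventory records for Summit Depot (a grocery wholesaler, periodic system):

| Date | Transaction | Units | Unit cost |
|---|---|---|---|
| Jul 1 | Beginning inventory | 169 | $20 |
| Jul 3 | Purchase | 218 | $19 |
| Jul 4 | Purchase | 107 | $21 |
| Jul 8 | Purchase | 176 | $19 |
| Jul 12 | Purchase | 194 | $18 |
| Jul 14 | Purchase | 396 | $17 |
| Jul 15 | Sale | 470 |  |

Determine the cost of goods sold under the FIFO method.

COGS = $9,265

Jul 15, 470 sold [FIFO — oldest first]: 169 @ $20 + 218 @ $19 + 83 @ $21 = $9,265
Ending inventory: 24 @ $21 + 176 @ $19 + 194 @ $18 + 396 @ $17 = $14,072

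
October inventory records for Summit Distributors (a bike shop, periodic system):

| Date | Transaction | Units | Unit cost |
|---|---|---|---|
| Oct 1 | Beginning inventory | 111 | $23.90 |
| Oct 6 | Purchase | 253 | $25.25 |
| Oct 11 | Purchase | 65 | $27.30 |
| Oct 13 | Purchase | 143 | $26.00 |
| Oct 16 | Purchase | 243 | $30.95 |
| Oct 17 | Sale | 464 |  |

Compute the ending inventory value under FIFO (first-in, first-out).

Ending inventory = $10,328.85

Oct 17, 464 sold [FIFO — oldest first]: 111 @ $23.90 + 253 @ $25.25 + 65 @ $27.30 + 35 @ $26.00 = $11,725.65
Ending inventory: 108 @ $26.00 + 243 @ $30.95 = $10,328.85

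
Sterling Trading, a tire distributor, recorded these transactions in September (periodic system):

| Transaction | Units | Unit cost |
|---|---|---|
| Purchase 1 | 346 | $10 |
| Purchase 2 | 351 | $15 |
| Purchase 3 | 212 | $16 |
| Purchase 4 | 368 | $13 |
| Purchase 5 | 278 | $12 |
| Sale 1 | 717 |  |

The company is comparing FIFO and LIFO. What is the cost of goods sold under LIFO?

COGS = $9,256

FIFO COGS: 346 @ $10 + 351 @ $15 + 20 @ $16 = $9,045
LIFO COGS: 278 @ $12 + 368 @ $13 + 71 @ $16 = $9,256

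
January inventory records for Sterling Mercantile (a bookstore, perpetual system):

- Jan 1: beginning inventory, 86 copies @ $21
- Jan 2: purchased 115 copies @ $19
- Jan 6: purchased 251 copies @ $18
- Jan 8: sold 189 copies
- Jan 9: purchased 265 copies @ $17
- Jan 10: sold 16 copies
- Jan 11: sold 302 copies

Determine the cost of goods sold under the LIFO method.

Jan 8, 189 sold [LIFO — newest first]: 189 @ $18 = $3,402
Jan 10, 16 sold [LIFO — newest first]: 16 @ $17 = $272
Jan 11, 302 sold [LIFO — newest first]: 249 @ $17 + 53 @ $18 = $5,187
Total COGS = $3,402 + $272 + $5,187 = $8,861
Ending inventory: 86 @ $21 + 115 @ $19 + 9 @ $18 = $4,153

COGS = $8,861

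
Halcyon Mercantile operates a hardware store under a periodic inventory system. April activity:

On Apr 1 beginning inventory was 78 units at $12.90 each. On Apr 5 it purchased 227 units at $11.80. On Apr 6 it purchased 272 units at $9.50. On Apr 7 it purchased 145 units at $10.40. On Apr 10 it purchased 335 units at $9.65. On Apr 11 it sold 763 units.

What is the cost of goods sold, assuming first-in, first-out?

Apr 11, 763 sold [FIFO — oldest first]: 78 @ $12.90 + 227 @ $11.80 + 272 @ $9.50 + 145 @ $10.40 + 41 @ $9.65 = $8,172.45
Ending inventory: 294 @ $9.65 = $2,837.10

COGS = $8,172.45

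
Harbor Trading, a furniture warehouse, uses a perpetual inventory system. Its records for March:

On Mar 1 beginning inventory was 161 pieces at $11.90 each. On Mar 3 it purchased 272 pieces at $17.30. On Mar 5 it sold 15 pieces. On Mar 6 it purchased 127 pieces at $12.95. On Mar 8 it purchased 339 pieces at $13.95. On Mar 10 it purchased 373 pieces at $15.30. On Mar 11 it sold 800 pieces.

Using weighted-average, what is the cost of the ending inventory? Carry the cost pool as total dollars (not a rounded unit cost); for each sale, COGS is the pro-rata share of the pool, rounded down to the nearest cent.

Ending inventory = $6,716.02

After Mar 1: 161 on hand, pool $1,915.90 (≈ $11.9000 each)
After Mar 3: 433 on hand, pool $6,621.50 (≈ $15.2921 each)
Mar 5, sell 15: 15/433 × $6,621.50 → $229.38
After Mar 6: 545 on hand, pool $8,036.77 (≈ $14.7464 each)
After Mar 8: 884 on hand, pool $12,765.82 (≈ $14.4410 each)
After Mar 10: 1257 on hand, pool $18,472.72 (≈ $14.6959 each)
Mar 11, sell 800: 800/1257 × $18,472.72 → $11,756.70
Total COGS = $229.38 + $11,756.70 = $11,986.08
Ending inventory (cost pool remaining) = $6,716.02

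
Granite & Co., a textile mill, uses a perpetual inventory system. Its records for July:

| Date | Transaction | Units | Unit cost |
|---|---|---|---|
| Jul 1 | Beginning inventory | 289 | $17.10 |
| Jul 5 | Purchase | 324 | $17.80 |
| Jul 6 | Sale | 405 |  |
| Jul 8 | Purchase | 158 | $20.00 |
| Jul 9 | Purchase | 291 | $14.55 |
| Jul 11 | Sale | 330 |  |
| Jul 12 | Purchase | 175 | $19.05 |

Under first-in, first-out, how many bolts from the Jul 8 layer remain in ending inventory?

36

Jul 6, 405 sold [FIFO — oldest first]: 289 @ $17.10 + 116 @ $17.80 = $7,006.70
Jul 11, 330 sold [FIFO — oldest first]: 208 @ $17.80 + 122 @ $20.00 = $6,142.40
Total COGS = $7,006.70 + $6,142.40 = $13,149.10
Ending inventory: 36 @ $20.00 + 291 @ $14.55 + 175 @ $19.05 = $8,287.80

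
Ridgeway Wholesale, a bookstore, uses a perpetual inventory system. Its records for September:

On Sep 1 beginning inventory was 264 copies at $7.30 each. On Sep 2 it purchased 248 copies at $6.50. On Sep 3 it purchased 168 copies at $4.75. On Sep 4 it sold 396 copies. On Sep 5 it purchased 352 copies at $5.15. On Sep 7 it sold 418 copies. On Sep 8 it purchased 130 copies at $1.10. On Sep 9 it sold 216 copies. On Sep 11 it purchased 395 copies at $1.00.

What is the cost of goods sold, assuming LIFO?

Sep 4, 396 sold [LIFO — newest first]: 168 @ $4.75 + 228 @ $6.50 = $2,280.00
Sep 7, 418 sold [LIFO — newest first]: 352 @ $5.15 + 20 @ $6.50 + 46 @ $7.30 = $2,278.60
Sep 9, 216 sold [LIFO — newest first]: 130 @ $1.10 + 86 @ $7.30 = $770.80
Total COGS = $2,280.00 + $2,278.60 + $770.80 = $5,329.40
Ending inventory: 132 @ $7.30 + 395 @ $1.00 = $1,358.60

COGS = $5,329.40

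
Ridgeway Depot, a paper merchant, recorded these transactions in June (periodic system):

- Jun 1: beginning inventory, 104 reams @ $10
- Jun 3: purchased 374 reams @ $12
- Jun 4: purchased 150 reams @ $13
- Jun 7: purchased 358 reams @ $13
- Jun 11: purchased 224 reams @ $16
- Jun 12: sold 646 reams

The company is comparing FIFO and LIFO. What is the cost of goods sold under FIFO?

COGS = $7,712

FIFO COGS: 104 @ $10 + 374 @ $12 + 150 @ $13 + 18 @ $13 = $7,712
LIFO COGS: 224 @ $16 + 358 @ $13 + 64 @ $13 = $9,070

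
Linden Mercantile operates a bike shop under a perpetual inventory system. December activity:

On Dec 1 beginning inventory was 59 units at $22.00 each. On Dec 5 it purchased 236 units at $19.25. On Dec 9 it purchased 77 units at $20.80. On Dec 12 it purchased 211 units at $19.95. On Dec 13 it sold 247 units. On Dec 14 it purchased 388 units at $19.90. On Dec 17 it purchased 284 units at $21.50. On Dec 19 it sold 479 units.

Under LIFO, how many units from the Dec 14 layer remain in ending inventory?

Dec 13, 247 sold [LIFO — newest first]: 211 @ $19.95 + 36 @ $20.80 = $4,958.25
Dec 19, 479 sold [LIFO — newest first]: 284 @ $21.50 + 195 @ $19.90 = $9,986.50
Total COGS = $4,958.25 + $9,986.50 = $14,944.75
Ending inventory: 59 @ $22.00 + 236 @ $19.25 + 41 @ $20.80 + 193 @ $19.90 = $10,534.50

193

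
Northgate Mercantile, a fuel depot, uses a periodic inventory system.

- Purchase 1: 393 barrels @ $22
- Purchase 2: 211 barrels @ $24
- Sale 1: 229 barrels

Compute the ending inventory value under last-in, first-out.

Ending inventory = $8,250

Sale 1 (229) [LIFO — newest first]: 211 @ $24 + 18 @ $22 = $5,460
Ending inventory: 375 @ $22 = $8,250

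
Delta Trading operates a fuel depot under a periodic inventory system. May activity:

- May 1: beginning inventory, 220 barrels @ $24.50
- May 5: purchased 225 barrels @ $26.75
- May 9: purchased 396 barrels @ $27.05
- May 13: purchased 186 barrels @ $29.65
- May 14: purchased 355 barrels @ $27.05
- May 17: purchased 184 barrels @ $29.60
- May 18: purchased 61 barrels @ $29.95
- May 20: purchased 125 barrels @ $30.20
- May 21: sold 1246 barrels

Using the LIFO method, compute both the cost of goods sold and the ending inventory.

May 21, 1246 sold [LIFO — newest first]: 125 @ $30.20 + 61 @ $29.95 + 184 @ $29.60 + 355 @ $27.05 + 186 @ $29.65 + 335 @ $27.05 = $35,227.75
Ending inventory: 220 @ $24.50 + 225 @ $26.75 + 61 @ $27.05 = $13,058.80

COGS = $35,227.75; ending inventory = $13,058.80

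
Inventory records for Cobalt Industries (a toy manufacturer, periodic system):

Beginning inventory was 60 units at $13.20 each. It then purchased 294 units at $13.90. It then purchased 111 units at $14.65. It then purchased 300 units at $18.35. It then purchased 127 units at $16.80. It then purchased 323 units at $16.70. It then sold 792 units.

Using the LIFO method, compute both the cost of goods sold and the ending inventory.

Sale 1 (792) [LIFO — newest first]: 323 @ $16.70 + 127 @ $16.80 + 300 @ $18.35 + 42 @ $14.65 = $13,648.00
Ending inventory: 60 @ $13.20 + 294 @ $13.90 + 69 @ $14.65 = $5,889.45
Check: goods available $19,537.45 = COGS $13,648.00 + ending $5,889.45

COGS = $13,648.00; ending inventory = $5,889.45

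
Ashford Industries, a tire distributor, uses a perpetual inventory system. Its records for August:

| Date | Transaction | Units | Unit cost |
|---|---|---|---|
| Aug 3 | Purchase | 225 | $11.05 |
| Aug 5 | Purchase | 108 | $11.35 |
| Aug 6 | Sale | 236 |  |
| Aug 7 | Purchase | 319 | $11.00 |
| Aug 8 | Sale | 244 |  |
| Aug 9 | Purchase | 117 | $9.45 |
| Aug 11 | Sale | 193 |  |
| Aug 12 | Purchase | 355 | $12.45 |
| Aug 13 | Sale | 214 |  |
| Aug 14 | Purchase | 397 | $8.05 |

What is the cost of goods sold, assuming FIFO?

COGS = $9,795.80

Aug 6, 236 sold [FIFO — oldest first]: 225 @ $11.05 + 11 @ $11.35 = $2,611.10
Aug 8, 244 sold [FIFO — oldest first]: 97 @ $11.35 + 147 @ $11.00 = $2,717.95
Aug 11, 193 sold [FIFO — oldest first]: 172 @ $11.00 + 21 @ $9.45 = $2,090.45
Aug 13, 214 sold [FIFO — oldest first]: 96 @ $9.45 + 118 @ $12.45 = $2,376.30
Total COGS = $2,611.10 + $2,717.95 + $2,090.45 + $2,376.30 = $9,795.80
Ending inventory: 237 @ $12.45 + 397 @ $8.05 = $6,146.50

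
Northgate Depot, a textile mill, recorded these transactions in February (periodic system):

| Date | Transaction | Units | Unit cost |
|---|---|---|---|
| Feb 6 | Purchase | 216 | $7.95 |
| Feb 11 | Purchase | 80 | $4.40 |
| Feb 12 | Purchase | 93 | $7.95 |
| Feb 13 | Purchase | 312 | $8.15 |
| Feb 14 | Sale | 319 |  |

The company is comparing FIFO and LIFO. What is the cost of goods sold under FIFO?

COGS = $2,252.05

FIFO COGS: 216 @ $7.95 + 80 @ $4.40 + 23 @ $7.95 = $2,252.05
LIFO COGS: 312 @ $8.15 + 7 @ $7.95 = $2,598.45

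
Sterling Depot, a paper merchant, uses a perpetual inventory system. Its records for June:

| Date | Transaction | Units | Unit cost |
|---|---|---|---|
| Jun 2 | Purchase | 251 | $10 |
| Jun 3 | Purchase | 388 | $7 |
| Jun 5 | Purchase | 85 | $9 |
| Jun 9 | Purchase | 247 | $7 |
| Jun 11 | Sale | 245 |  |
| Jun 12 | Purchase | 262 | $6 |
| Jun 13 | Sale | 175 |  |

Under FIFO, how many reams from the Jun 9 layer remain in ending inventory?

Jun 11, 245 sold [FIFO — oldest first]: 245 @ $10 = $2,450
Jun 13, 175 sold [FIFO — oldest first]: 6 @ $10 + 169 @ $7 = $1,243
Total COGS = $2,450 + $1,243 = $3,693
Ending inventory: 219 @ $7 + 85 @ $9 + 247 @ $7 + 262 @ $6 = $5,599

247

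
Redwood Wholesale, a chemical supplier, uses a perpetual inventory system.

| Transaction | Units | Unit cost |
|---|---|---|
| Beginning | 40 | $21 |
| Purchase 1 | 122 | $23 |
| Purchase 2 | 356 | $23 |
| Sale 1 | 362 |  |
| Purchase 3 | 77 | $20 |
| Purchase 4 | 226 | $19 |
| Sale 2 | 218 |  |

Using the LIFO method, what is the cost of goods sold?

Sale 1 (362) [LIFO — newest first]: 356 @ $23 + 6 @ $23 = $8,326
Sale 2 (218) [LIFO — newest first]: 218 @ $19 = $4,142
Total COGS = $8,326 + $4,142 = $12,468
Ending inventory: 40 @ $21 + 116 @ $23 + 77 @ $20 + 8 @ $19 = $5,200

COGS = $12,468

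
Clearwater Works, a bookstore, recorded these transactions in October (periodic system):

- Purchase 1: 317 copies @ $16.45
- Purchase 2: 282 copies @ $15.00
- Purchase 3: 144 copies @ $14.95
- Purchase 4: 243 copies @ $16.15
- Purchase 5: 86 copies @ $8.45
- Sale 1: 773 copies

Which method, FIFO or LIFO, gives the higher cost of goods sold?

FIFO COGS: 317 @ $16.45 + 282 @ $15.00 + 144 @ $14.95 + 30 @ $16.15 = $12,081.95
LIFO COGS: 86 @ $8.45 + 243 @ $16.15 + 144 @ $14.95 + 282 @ $15.00 + 18 @ $16.45 = $11,330.05

FIFO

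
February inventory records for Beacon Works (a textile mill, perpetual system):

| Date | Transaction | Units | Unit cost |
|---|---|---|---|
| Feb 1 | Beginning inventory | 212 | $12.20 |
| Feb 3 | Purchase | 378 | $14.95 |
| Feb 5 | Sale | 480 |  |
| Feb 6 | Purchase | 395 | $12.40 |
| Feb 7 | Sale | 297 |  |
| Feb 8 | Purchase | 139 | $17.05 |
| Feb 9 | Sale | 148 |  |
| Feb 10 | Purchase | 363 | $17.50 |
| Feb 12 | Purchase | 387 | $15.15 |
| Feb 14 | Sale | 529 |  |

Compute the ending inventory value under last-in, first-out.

Ending inventory = $6,313.10

Feb 5, 480 sold [LIFO — newest first]: 378 @ $14.95 + 102 @ $12.20 = $6,895.50
Feb 7, 297 sold [LIFO — newest first]: 297 @ $12.40 = $3,682.80
Feb 9, 148 sold [LIFO — newest first]: 139 @ $17.05 + 9 @ $12.40 = $2,481.55
Feb 14, 529 sold [LIFO — newest first]: 387 @ $15.15 + 142 @ $17.50 = $8,348.05
Total COGS = $6,895.50 + $3,682.80 + $2,481.55 + $8,348.05 = $21,407.90
Ending inventory: 110 @ $12.20 + 89 @ $12.40 + 221 @ $17.50 = $6,313.10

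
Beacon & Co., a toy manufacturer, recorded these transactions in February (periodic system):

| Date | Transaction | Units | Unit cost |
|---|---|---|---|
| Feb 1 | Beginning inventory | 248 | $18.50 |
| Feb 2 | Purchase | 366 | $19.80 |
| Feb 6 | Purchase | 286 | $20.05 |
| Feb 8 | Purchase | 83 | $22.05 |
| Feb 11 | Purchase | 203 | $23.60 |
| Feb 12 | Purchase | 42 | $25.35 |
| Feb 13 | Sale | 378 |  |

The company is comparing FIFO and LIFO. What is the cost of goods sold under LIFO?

FIFO COGS: 248 @ $18.50 + 130 @ $19.80 = $7,162.00
LIFO COGS: 42 @ $25.35 + 203 @ $23.60 + 83 @ $22.05 + 50 @ $20.05 = $8,688.15

COGS = $8,688.15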